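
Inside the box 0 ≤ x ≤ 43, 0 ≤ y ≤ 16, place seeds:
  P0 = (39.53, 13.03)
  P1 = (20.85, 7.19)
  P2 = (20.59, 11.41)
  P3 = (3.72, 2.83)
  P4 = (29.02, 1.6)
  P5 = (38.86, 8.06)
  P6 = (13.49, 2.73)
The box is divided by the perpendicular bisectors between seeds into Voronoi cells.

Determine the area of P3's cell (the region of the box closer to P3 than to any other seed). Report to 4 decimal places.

1. box [0,43]×[0,16]: [(0, 0) (43, 0) (43, 16) (0, 16)]
2. ⊥bis P3·P0 via (21.625,7.93): [(0, 0) (23.8838, 0) (19.3264, 16) (0, 16)]  |A|=345.681
3. ⊥bis P3·P1 via (12.285,5.01): [(0, 0) (13.5602, 0) (9.4878, 16) (0, 16)]  |A|=184.3836
4. ⊥bis P3·P2 via (12.155,7.12): [(0, 0) (13.5602, 0) (11.3402, 8.7221) (7.6387, 16) (0, 16)]  |A|=177.6548
5. ⊥bis P3·P4 via (16.37,2.215): [(0, 0) (13.5602, 0) (11.3402, 8.7221) (7.6387, 16) (0, 16)]  |A|=177.6548
6. ⊥bis P3·P5 via (21.29,5.445): [(0, 0) (13.5602, 0) (11.3402, 8.7221) (7.6387, 16) (0, 16)]  |A|=177.6548
7. ⊥bis P3·P6 via (8.605,2.78): [(0, 0) (8.5765, 0) (8.7186, 13.8767) (7.6387, 16) (0, 16)]  |A|=137.3653
8. canonical 5-gon: [(0, 0) (8.5765, 0) (8.7186, 13.8767) (7.6387, 16) (0, 16)]
9. shoelace: 137.3653

Area of P3's cell: 137.3653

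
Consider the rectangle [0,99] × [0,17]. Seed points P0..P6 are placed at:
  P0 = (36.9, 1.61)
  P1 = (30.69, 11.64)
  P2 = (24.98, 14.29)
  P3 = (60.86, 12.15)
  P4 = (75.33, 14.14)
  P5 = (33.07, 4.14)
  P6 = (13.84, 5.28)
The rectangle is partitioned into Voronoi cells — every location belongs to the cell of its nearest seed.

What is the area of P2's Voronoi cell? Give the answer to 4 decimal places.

Area of P2's cell: 101.8973

1. box [0,99]×[0,17]: [(0, 0) (99, 0) (99, 17) (0, 17)]
2. ⊥bis P2·P0 via (30.94,7.95): [(0, 0) (22.4831, 0) (40.567, 17) (0, 17)]  |A|=535.9261
3. ⊥bis P2·P1 via (27.835,12.965): [(0, 0) (21.818, 0) (29.7076, 17) (0, 17)]  |A|=437.9676
4. ⊥bis P2·P3 via (42.92,13.22): [(0, 0) (21.818, 0) (29.7076, 17) (0, 17)]  |A|=437.9676
5. ⊥bis P2·P4 via (50.155,14.215): [(0, 0) (21.818, 0) (29.7076, 17) (0, 17)]  |A|=437.9676
6. ⊥bis P2·P5 via (29.025,9.215): [(0, 0) (17.4635, 0) (24.3743, 5.5082) (29.7076, 17) (0, 17)]  |A|=425.9751
7. ⊥bis P2·P6 via (19.41,9.785): [(23.4591, 4.7787) (24.3743, 5.5082) (29.7076, 17) (13.5745, 17)]  |A|=101.8973
8. canonical 4-gon: [(23.4591, 4.7787) (24.3743, 5.5082) (29.7076, 17) (13.5745, 17)]
9. shoelace: 101.8973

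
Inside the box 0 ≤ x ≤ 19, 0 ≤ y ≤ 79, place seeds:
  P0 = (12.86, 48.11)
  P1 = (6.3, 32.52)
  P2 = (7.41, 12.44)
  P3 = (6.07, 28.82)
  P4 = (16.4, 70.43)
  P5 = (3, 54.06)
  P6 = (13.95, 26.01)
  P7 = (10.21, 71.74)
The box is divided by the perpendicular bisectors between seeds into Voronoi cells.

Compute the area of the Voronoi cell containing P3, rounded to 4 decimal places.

1. box [0,19]×[0,79]: [(0, 0) (19, 0) (19, 79) (0, 79)]
2. ⊥bis P3·P0 via (9.465,38.465): [(0, 41.7966) (0, 0) (19, 0) (19, 35.1087)]  |A|=730.6009
3. ⊥bis P3·P1 via (6.185,30.67): [(0, 31.0545) (0, 0) (19, 0) (19, 29.8734)]  |A|=578.8147
4. ⊥bis P3·P2 via (6.74,20.63): [(0, 31.0545) (0, 20.0786) (19, 21.633) (19, 29.8734)]  |A|=182.5548
5. ⊥bis P3·P4 via (11.235,49.625): [(0, 31.0545) (0, 20.0786) (19, 21.633) (19, 29.8734)]  |A|=182.5548
6. ⊥bis P3·P5 via (4.535,41.44): [(0, 31.0545) (0, 20.0786) (19, 21.633) (19, 29.8734)]  |A|=182.5548
7. ⊥bis P3·P6 via (10.01,27.415): [(11.0626, 30.3668) (0, 31.0545) (0, 20.0786) (7.616, 20.7017)]  |A|=96.4421
8. ⊥bis P3·P7 via (8.14,50.28): [(11.0626, 30.3668) (0, 31.0545) (0, 20.0786) (7.616, 20.7017)]  |A|=96.4421
9. canonical 4-gon: [(11.0626, 30.3668) (0, 31.0545) (0, 20.0786) (7.616, 20.7017)]
10. shoelace: 96.4421

Area of P3's cell: 96.4421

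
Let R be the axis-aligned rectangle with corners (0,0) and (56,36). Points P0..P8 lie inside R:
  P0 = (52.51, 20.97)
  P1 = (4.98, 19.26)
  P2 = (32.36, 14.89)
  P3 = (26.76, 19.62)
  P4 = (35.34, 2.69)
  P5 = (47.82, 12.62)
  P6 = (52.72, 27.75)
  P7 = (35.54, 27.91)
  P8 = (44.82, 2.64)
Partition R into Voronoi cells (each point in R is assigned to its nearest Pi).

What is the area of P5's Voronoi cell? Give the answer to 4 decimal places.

1. box [0,56]×[0,36]: [(0, 0) (56, 0) (56, 36) (0, 36)]
2. ⊥bis P5·P0 via (50.165,16.795): [(0, 0) (56, 0) (56, 13.5176) (15.9727, 36) (0, 36)]  |A|=1566.0458
3. ⊥bis P5·P1 via (26.4,15.94): [(23.9294, 0) (56, 0) (56, 13.5176) (28.4251, 29.0058)]  |A|=651.4899
4. ⊥bis P5·P2 via (40.09,13.755): [(38.0703, 0) (56, 0) (56, 13.5176) (41.27, 21.7911)]  |A|=294.9114
5. ⊥bis P5·P3 via (37.29,16.12): [(38.0703, 0) (56, 0) (56, 13.5176) (41.27, 21.7911)]  |A|=294.9114
6. ⊥bis P5·P4 via (41.58,7.655): [(39.566, 10.1862) (47.6709, 0) (56, 0) (56, 13.5176) (41.27, 21.7911)]  |A|=246.0149
7. ⊥bis P5·P6 via (50.27,20.185): [(39.566, 10.1862) (47.6709, 0) (56, 0) (56, 13.5176) (41.27, 21.7911)]  |A|=246.0149
8. ⊥bis P5·P7 via (41.68,20.265): [(40.9611, 19.6876) (39.566, 10.1862) (47.6709, 0) (56, 0) (56, 13.5176) (42.6295, 21.0275)]  |A|=244.4671
9. ⊥bis P5·P8 via (46.32,7.63): [(40.9611, 19.6876) (39.566, 10.1862) (40.116, 9.4949) (56, 4.7202) (56, 13.5176) (42.6295, 21.0275)]  |A|=167.4373
10. canonical 6-gon: [(40.9611, 19.6876) (39.566, 10.1862) (40.116, 9.4949) (56, 4.7202) (56, 13.5176) (42.6295, 21.0275)]
11. shoelace: 167.4373

Area of P5's cell: 167.4373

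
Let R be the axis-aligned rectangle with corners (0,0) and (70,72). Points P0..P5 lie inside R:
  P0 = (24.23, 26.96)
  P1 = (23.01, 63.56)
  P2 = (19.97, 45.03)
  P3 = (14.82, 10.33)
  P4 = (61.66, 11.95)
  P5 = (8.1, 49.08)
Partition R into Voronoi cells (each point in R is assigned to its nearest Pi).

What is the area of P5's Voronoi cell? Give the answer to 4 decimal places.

Area of P5's cell: 461.1492

1. box [0,70]×[0,72]: [(0, 0) (70, 0) (70, 72) (0, 72)]
2. ⊥bis P5·P0 via (16.165,38.02): [(0, 26.2324) (62.7637, 72) (0, 72)]  |A|=1436.2724
3. ⊥bis P5·P1 via (15.555,56.32): [(0, 26.2324) (26.2121, 45.3464) (0.3272, 72) (0, 72)]  |A|=604.1934
4. ⊥bis P5·P2 via (14.035,47.055): [(0, 26.2324) (9.2258, 32.9599) (16.7695, 55.0694) (0.3272, 72) (0, 72)]  |A|=463.1336
5. ⊥bis P5·P3 via (11.46,29.705): [(0, 27.7176) (2.6723, 28.181) (9.2258, 32.9599) (16.7695, 55.0694) (0.3272, 72) (0, 72)]  |A|=461.1492
6. ⊥bis P5·P4 via (34.88,30.515): [(0, 27.7176) (2.6723, 28.181) (9.2258, 32.9599) (16.7695, 55.0694) (0.3272, 72) (0, 72)]  |A|=461.1492
7. canonical 6-gon: [(0, 27.7176) (2.6723, 28.181) (9.2258, 32.9599) (16.7695, 55.0694) (0.3272, 72) (0, 72)]
8. shoelace: 461.1492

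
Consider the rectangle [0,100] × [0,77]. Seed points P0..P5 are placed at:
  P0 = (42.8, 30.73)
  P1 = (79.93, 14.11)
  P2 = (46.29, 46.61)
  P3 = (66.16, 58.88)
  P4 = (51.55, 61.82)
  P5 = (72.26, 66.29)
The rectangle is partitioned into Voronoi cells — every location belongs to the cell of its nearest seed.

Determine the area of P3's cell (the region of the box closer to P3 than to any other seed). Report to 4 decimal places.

1. box [0,100]×[0,77]: [(0, 0) (100, 0) (100, 77) (0, 77)]
2. ⊥bis P3·P0 via (54.48,44.805): [(100, 7.0307) (100, 77) (15.6834, 77)]  |A|=2949.7887
3. ⊥bis P3·P1 via (73.045,36.495): [(66.8063, 34.5761) (100, 44.7856) (100, 77) (15.6834, 77)]  |A|=2323.1757
4. ⊥bis P3·P2 via (56.225,52.745): [(67.3426, 34.7411) (100, 44.7856) (100, 77) (41.2472, 77)]  |A|=1767.4323
5. ⊥bis P3·P4 via (58.855,60.35): [(57.0544, 51.4019) (67.3426, 34.7411) (100, 44.7856) (100, 77) (62.2055, 77)]  |A|=1499.1862
6. ⊥bis P3·P5 via (69.21,62.585): [(60.7124, 69.5803) (57.0544, 51.4019) (67.3426, 34.7411) (93.3256, 42.7327)]  |A|=603.091
7. canonical 4-gon: [(60.7124, 69.5803) (57.0544, 51.4019) (67.3426, 34.7411) (93.3256, 42.7327)]
8. shoelace: 603.091

Area of P3's cell: 603.0910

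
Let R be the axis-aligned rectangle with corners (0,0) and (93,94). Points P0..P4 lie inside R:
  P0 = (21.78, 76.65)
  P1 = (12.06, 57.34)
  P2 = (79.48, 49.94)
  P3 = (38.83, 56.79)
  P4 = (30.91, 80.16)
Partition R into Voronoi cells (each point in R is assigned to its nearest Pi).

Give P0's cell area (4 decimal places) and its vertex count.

1. box [0,93]×[0,94]: [(0, 0) (93, 0) (93, 94) (0, 94)]
2. ⊥bis P0·P1 via (16.92,66.995): [(0, 75.512) (93, 28.6989) (93, 94) (0, 94)]  |A|=3896.195
3. ⊥bis P0·P2 via (50.63,63.295): [(0, 75.512) (45.6486, 52.534) (64.8437, 94) (0, 94)]  |A|=1766.3814
4. ⊥bis P0·P3 via (30.305,66.72): [(0, 75.512) (25.5597, 62.6461) (62.081, 94) (0, 94)]  |A|=1209.5153
5. ⊥bis P0·P4 via (26.345,78.405): [(0, 75.512) (25.5597, 62.6461) (30.7052, 67.0636) (20.3496, 94) (0, 94)]  |A|=647.467
6. canonical 5-gon: [(0, 75.512) (25.5597, 62.6461) (30.7052, 67.0636) (20.3496, 94) (0, 94)]
7. shoelace: 647.467

Area of P0's cell: 647.4670 (5 vertices)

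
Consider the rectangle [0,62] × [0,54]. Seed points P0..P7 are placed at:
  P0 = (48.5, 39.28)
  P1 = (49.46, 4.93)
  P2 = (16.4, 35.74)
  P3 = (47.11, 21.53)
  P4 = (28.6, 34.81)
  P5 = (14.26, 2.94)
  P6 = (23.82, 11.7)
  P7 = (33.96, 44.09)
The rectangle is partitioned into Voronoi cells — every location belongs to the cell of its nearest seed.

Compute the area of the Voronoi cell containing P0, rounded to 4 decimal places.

Area of P0's cell: 485.6946

1. box [0,62]×[0,54]: [(0, 0) (62, 0) (62, 54) (0, 54)]
2. ⊥bis P0·P1 via (48.98,22.105): [(0, 20.7361) (62, 22.4689) (62, 54) (0, 54)]  |A|=2008.6449
3. ⊥bis P0·P2 via (32.45,37.51): [(34.1944, 21.6918) (62, 22.4689) (62, 54) (30.6315, 54)]  |A|=945.1009
4. ⊥bis P0·P3 via (47.805,30.405): [(33.1066, 31.556) (62, 29.2934) (62, 54) (30.6315, 54)]  |A|=708.946
5. ⊥bis P0·P4 via (38.55,37.045): [(39.9025, 31.0238) (62, 29.2934) (62, 54) (34.7415, 54)]  |A|=586.1249
6. ⊥bis P0·P5 via (31.38,21.11): [(39.9025, 31.0238) (62, 29.2934) (62, 54) (34.7415, 54)]  |A|=586.1249
7. ⊥bis P0·P6 via (36.16,25.49): [(39.9025, 31.0238) (62, 29.2934) (62, 54) (34.7415, 54)]  |A|=586.1249
8. ⊥bis P0·P7 via (41.23,41.685): [(39.0131, 34.9835) (39.9025, 31.0238) (62, 29.2934) (62, 54) (45.3039, 54)]  |A|=485.6946
9. canonical 5-gon: [(39.0131, 34.9835) (39.9025, 31.0238) (62, 29.2934) (62, 54) (45.3039, 54)]
10. shoelace: 485.6946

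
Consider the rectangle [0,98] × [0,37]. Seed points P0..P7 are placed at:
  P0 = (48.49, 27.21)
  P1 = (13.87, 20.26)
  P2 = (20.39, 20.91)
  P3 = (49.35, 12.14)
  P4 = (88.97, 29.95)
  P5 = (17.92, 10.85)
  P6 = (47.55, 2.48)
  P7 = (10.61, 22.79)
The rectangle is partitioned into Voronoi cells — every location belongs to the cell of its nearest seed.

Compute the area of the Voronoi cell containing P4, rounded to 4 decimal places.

Area of P4's cell: 974.5029

1. box [0,98]×[0,37]: [(0, 0) (98, 0) (98, 37) (0, 37)]
2. ⊥bis P4·P0 via (68.73,28.58): [(70.6645, 0) (98, 0) (98, 37) (68.1601, 37)]  |A|=1057.7452
3. ⊥bis P4·P1 via (51.42,25.105): [(70.6645, 0) (98, 0) (98, 37) (68.1601, 37)]  |A|=1057.7452
4. ⊥bis P4·P2 via (54.68,25.43): [(70.6645, 0) (98, 0) (98, 37) (68.1601, 37)]  |A|=1057.7452
5. ⊥bis P4·P3 via (69.16,21.045): [(69.2542, 20.8354) (78.6202, 0) (98, 0) (98, 37) (68.1601, 37)]  |A|=974.8656
6. ⊥bis P4·P5 via (53.445,20.4): [(69.2542, 20.8354) (78.6202, 0) (98, 0) (98, 37) (68.1601, 37)]  |A|=974.8656
7. ⊥bis P4·P6 via (68.26,16.215): [(69.2542, 20.8354) (77.7919, 1.8426) (79.0139, 0) (98, 0) (98, 37) (68.1601, 37)]  |A|=974.5029
8. ⊥bis P4·P7 via (49.79,26.37): [(69.2542, 20.8354) (77.7919, 1.8426) (79.0139, 0) (98, 0) (98, 37) (68.1601, 37)]  |A|=974.5029
9. canonical 6-gon: [(69.2542, 20.8354) (77.7919, 1.8426) (79.0139, 0) (98, 0) (98, 37) (68.1601, 37)]
10. shoelace: 974.5029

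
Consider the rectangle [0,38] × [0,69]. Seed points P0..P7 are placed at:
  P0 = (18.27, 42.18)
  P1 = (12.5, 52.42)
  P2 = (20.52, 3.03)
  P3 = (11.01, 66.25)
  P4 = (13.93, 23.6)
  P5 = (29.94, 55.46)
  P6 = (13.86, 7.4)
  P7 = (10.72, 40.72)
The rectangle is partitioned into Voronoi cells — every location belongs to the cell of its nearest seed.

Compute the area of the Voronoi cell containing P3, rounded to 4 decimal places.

1. box [0,38]×[0,69]: [(0, 0) (38, 0) (38, 69) (0, 69)]
2. ⊥bis P3·P0 via (14.64,54.215): [(0, 49.7993) (38, 61.2608) (38, 69) (0, 69)]  |A|=511.8576
3. ⊥bis P3·P1 via (11.755,59.335): [(0, 58.0686) (38, 62.1626) (38, 69) (0, 69)]  |A|=337.609
4. ⊥bis P3·P2 via (15.765,34.64): [(0, 58.0686) (38, 62.1626) (38, 69) (0, 69)]  |A|=337.609
5. ⊥bis P3·P4 via (12.47,44.925): [(0, 58.0686) (38, 62.1626) (38, 69) (0, 69)]  |A|=337.609
6. ⊥bis P3·P5 via (20.475,60.855): [(0, 58.0686) (20.1224, 60.2365) (25.1176, 69) (0, 69)]  |A|=220.043
7. ⊥bis P3·P6 via (12.435,36.825): [(0, 58.0686) (20.1224, 60.2365) (25.1176, 69) (0, 69)]  |A|=220.043
8. ⊥bis P3·P7 via (10.865,53.485): [(0, 58.0686) (20.1224, 60.2365) (25.1176, 69) (0, 69)]  |A|=220.043
9. canonical 4-gon: [(0, 58.0686) (20.1224, 60.2365) (25.1176, 69) (0, 69)]
10. shoelace: 220.043

Area of P3's cell: 220.0430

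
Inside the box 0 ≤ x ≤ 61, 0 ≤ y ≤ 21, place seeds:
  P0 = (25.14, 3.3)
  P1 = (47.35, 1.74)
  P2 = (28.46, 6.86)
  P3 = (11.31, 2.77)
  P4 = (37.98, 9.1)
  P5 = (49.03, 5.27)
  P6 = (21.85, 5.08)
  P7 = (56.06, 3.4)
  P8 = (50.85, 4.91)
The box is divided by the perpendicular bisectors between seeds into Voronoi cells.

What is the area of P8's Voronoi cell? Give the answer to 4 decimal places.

1. box [0,61]×[0,21]: [(0, 0) (61, 0) (61, 21) (0, 21)]
2. ⊥bis P8·P0 via (37.995,4.105): [(38.2521, 0) (61, 0) (61, 21) (36.937, 21)]  |A|=491.5148
3. ⊥bis P8·P1 via (49.1,3.325): [(37.2226, 16.4388) (52.1115, 0) (61, 0) (61, 21) (36.937, 21)]  |A|=377.5984
4. ⊥bis P8·P2 via (39.655,5.885): [(40.2802, 13.063) (52.1115, 0) (61, 0) (61, 21) (40.9714, 21)]  |A|=355.0971
5. ⊥bis P8·P3 via (31.08,3.84): [(40.2802, 13.063) (52.1115, 0) (61, 0) (61, 21) (40.9714, 21)]  |A|=355.0971
6. ⊥bis P8·P4 via (44.415,7.005): [(44.7725, 8.103) (52.1115, 0) (61, 0) (61, 21) (48.9713, 21)]  |A|=283.9681
7. ⊥bis P8·P5 via (49.94,5.09): [(49.5029, 2.8802) (52.1115, 0) (61, 0) (61, 21) (53.087, 21)]  |A|=205.2107
8. ⊥bis P8·P6 via (36.35,4.995): [(49.5029, 2.8802) (52.1115, 0) (61, 0) (61, 21) (53.087, 21)]  |A|=205.2107
9. ⊥bis P8·P7 via (53.455,4.155): [(49.5029, 2.8802) (52.1115, 0) (52.2508, 0) (58.3371, 21) (53.087, 21)]  |A|=85.3837
10. canonical 5-gon: [(49.5029, 2.8802) (52.1115, 0) (52.2508, 0) (58.3371, 21) (53.087, 21)]
11. shoelace: 85.3837

Area of P8's cell: 85.3837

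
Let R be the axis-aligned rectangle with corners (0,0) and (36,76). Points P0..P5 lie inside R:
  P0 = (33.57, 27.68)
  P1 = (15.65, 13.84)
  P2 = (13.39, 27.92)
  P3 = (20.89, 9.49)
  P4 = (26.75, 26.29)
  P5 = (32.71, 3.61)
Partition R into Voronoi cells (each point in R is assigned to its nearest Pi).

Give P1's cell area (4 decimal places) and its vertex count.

1. box [0,36]×[0,76]: [(0, 0) (36, 0) (36, 76) (0, 76)]
2. ⊥bis P1·P0 via (24.61,20.76): [(0, 52.625) (0, 0) (36, 0) (36, 6.0123)]  |A|=1055.4701
3. ⊥bis P1·P2 via (14.52,20.88): [(23.4147, 22.3077) (0, 18.5494) (0, 0) (36, 0) (36, 6.0123)]  |A|=656.5355
4. ⊥bis P1·P3 via (18.27,11.665): [(25.1933, 20.0048) (23.4147, 22.3077) (0, 18.5494) (0, 0) (8.5863, 0)]  |A|=349.8464
5. ⊥bis P1·P4 via (21.2,20.065): [(23.5235, 17.9934) (19.4062, 21.6643) (0, 18.5494) (0, 0) (8.5863, 0)]  |A|=337.4532
6. ⊥bis P1·P5 via (24.18,8.725): [(23.5235, 17.9934) (19.4062, 21.6643) (0, 18.5494) (0, 0) (8.5863, 0)]  |A|=337.4532
7. canonical 5-gon: [(23.5235, 17.9934) (19.4062, 21.6643) (0, 18.5494) (0, 0) (8.5863, 0)]
8. shoelace: 337.4532

Area of P1's cell: 337.4532 (5 vertices)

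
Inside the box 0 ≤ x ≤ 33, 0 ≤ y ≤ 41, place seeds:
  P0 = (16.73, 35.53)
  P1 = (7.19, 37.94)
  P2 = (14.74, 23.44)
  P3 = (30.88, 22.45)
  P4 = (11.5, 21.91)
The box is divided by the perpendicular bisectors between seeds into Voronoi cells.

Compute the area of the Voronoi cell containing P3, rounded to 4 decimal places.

1. box [0,33]×[0,41]: [(0, 0) (33, 0) (33, 41) (0, 41)]
2. ⊥bis P3·P0 via (23.805,28.99): [(0, 3.2376) (0, 0) (33, 0) (33, 38.9372)]  |A|=695.8849
3. ⊥bis P3·P1 via (19.035,30.195): [(4.8133, 8.4447) (0, 1.0834) (0, 0) (33, 0) (33, 38.9372)]  |A|=690.7003
4. ⊥bis P3·P2 via (22.81,22.945): [(23.1364, 28.2667) (21.4026, 0) (33, 0) (33, 38.9372)]  |A|=355.9403
5. ⊥bis P3·P4 via (21.19,22.18): [(23.1364, 28.2667) (21.6814, 4.545) (21.808, 0) (33, 0) (33, 38.9372)]  |A|=355.019
6. canonical 5-gon: [(23.1364, 28.2667) (21.6814, 4.545) (21.808, 0) (33, 0) (33, 38.9372)]
7. shoelace: 355.019

Area of P3's cell: 355.0190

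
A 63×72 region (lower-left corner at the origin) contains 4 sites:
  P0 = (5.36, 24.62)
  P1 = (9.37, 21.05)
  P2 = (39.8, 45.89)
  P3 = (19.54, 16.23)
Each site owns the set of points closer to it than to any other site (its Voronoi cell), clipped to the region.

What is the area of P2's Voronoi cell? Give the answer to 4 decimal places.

Area of P2's cell: 2433.3914

1. box [0,63]×[0,72]: [(0, 0) (63, 0) (63, 72) (0, 72)]
2. ⊥bis P2·P0 via (22.58,35.255): [(0, 71.8161) (44.3533, 0) (63, 0) (63, 72) (0, 72)]  |A|=2943.3574
3. ⊥bis P2·P1 via (24.585,33.47): [(0, 71.8161) (20.877, 38.0124) (51.9066, 0) (63, 0) (63, 72) (0, 72)]  |A|=2799.7996
4. ⊥bis P2·P3 via (29.67,31.06): [(0, 71.8161) (20.877, 38.0124) (22.6228, 35.8738) (63, 8.2931) (63, 72) (0, 72)]  |A|=2433.3914
5. canonical 6-gon: [(0, 71.8161) (20.877, 38.0124) (22.6228, 35.8738) (63, 8.2931) (63, 72) (0, 72)]
6. shoelace: 2433.3914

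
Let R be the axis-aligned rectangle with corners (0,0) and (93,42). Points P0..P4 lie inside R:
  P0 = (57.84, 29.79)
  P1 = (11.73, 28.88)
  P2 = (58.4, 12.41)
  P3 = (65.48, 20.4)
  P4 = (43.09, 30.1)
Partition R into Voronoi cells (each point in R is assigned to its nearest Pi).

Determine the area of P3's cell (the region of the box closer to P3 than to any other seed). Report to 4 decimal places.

Area of P3's cell: 1005.1387

1. box [0,93]×[0,42]: [(0, 0) (93, 0) (93, 42) (0, 42)]
2. ⊥bis P3·P0 via (61.66,25.095): [(30.8168, 0) (93, 0) (93, 42) (82.4372, 42)]  |A|=1527.6656
3. ⊥bis P3·P1 via (38.605,24.64): [(35.2921, 3.6412) (34.7176, 0) (93, 0) (93, 42) (82.4372, 42)]  |A|=1520.5637
4. ⊥bis P3·P2 via (61.94,16.405): [(56.6934, 21.054) (80.4536, 0) (93, 0) (93, 42) (82.4372, 42)]  |A|=1005.1387
5. ⊥bis P3·P4 via (54.285,25.25): [(56.6934, 21.054) (80.4536, 0) (93, 0) (93, 42) (82.4372, 42)]  |A|=1005.1387
6. canonical 5-gon: [(56.6934, 21.054) (80.4536, 0) (93, 0) (93, 42) (82.4372, 42)]
7. shoelace: 1005.1387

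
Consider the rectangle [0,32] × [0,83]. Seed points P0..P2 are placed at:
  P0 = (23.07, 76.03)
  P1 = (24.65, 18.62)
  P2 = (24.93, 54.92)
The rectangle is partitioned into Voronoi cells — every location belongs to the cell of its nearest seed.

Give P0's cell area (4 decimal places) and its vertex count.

Area of P0's cell: 583.3561 (4 vertices)

1. box [0,32]×[0,83]: [(0, 0) (32, 0) (32, 83) (0, 83)]
2. ⊥bis P0·P1 via (23.86,47.325): [(0, 46.6683) (32, 47.549) (32, 83) (0, 83)]  |A|=1148.5222
3. ⊥bis P0·P2 via (24,65.475): [(0, 63.3604) (32, 66.1799) (32, 83) (0, 83)]  |A|=583.3561
4. canonical 4-gon: [(0, 63.3604) (32, 66.1799) (32, 83) (0, 83)]
5. shoelace: 583.3561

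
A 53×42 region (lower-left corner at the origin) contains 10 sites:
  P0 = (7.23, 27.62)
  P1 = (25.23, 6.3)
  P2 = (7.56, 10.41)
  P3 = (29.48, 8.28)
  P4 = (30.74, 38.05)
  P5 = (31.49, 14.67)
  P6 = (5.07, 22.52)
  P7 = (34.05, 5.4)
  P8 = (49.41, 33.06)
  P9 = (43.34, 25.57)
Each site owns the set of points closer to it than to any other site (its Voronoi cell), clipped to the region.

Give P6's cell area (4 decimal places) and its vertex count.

Area of P6's cell: 123.7511 (4 vertices)

1. box [0,53]×[0,42]: [(0, 0) (53, 0) (53, 42) (0, 42)]
2. ⊥bis P6·P0 via (6.15,25.07): [(0, 27.6747) (0, 0) (53, 0) (53, 5.2276)]  |A|=871.9124
3. ⊥bis P6·P1 via (15.15,14.41): [(19.2595, 19.5177) (0, 27.6747) (0, 0) (3.5562, 0)]  |A|=301.2054
4. ⊥bis P6·P2 via (6.315,16.465): [(18.8824, 19.0491) (19.2595, 19.5177) (0, 27.6747) (0, 15.1665)]  |A|=124.1435
5. ⊥bis P6·P3 via (17.275,15.4): [(18.8824, 19.0491) (19.2595, 19.5177) (0, 27.6747) (0, 15.1665)]  |A|=124.1435
6. ⊥bis P6·P4 via (17.905,30.285): [(18.8824, 19.0491) (19.2595, 19.5177) (0, 27.6747) (0, 15.1665)]  |A|=124.1435
7. ⊥bis P6·P5 via (18.28,18.595): [(18.3845, 18.9467) (18.633, 19.7831) (0, 27.6747) (0, 15.1665)]  |A|=123.7511
8. ⊥bis P6·P7 via (19.56,13.96): [(18.3845, 18.9467) (18.633, 19.7831) (0, 27.6747) (0, 15.1665)]  |A|=123.7511
9. ⊥bis P6·P8 via (27.24,27.79): [(18.3845, 18.9467) (18.633, 19.7831) (0, 27.6747) (0, 15.1665)]  |A|=123.7511
10. ⊥bis P6·P9 via (24.205,24.045): [(18.3845, 18.9467) (18.633, 19.7831) (0, 27.6747) (0, 15.1665)]  |A|=123.7511
11. canonical 4-gon: [(18.3845, 18.9467) (18.633, 19.7831) (0, 27.6747) (0, 15.1665)]
12. shoelace: 123.7511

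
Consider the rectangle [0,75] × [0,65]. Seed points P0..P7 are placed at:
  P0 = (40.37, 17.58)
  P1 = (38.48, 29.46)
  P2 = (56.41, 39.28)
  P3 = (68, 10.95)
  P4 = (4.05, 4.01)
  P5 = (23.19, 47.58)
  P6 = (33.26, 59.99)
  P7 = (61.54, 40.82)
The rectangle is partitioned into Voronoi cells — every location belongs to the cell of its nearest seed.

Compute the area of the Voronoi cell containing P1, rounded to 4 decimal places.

Area of P1's cell: 489.0639

1. box [0,75]×[0,65]: [(0, 0) (75, 0) (75, 65) (0, 65)]
2. ⊥bis P1·P0 via (39.425,23.52): [(0, 17.2478) (75, 29.1797) (75, 65) (0, 65)]  |A|=3133.9688
3. ⊥bis P1·P2 via (47.445,34.37): [(0, 17.2478) (52.2683, 25.5633) (30.6694, 65) (0, 65)]  |A|=1852.7132
4. ⊥bis P1·P3 via (53.24,20.205): [(0, 17.2478) (52.2683, 25.5633) (30.6694, 65) (0, 65)]  |A|=1852.7132
5. ⊥bis P1·P4 via (21.265,16.735): [(0, 45.5033) (18.6882, 20.221) (52.2683, 25.5633) (30.6694, 65) (0, 65)]  |A|=1588.6906
6. ⊥bis P1·P5 via (30.835,38.52): [(15.0239, 25.1783) (18.6882, 20.221) (52.2683, 25.5633) (40.6405, 46.7941)]  |A|=490.6247
7. ⊥bis P1·P6 via (35.87,44.725): [(38.7776, 45.2221) (15.0239, 25.1783) (18.6882, 20.221) (52.2683, 25.5633) (41.2682, 45.648)]  |A|=489.0639
8. ⊥bis P1·P7 via (50.01,35.14): [(38.7776, 45.2221) (15.0239, 25.1783) (18.6882, 20.221) (52.2683, 25.5633) (41.2682, 45.648)]  |A|=489.0639
9. canonical 5-gon: [(38.7776, 45.2221) (15.0239, 25.1783) (18.6882, 20.221) (52.2683, 25.5633) (41.2682, 45.648)]
10. shoelace: 489.0639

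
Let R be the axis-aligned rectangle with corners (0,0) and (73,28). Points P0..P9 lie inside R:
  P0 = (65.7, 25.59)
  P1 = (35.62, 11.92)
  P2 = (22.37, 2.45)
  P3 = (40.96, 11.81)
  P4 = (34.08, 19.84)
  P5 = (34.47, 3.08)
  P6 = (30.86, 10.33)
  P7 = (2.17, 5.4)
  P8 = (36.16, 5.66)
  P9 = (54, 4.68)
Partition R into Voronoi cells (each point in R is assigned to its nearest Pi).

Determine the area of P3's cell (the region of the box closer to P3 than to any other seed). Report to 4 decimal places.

Area of P3's cell: 186.4309

1. box [0,73]×[0,28]: [(0, 0) (73, 0) (73, 28) (0, 28)]
2. ⊥bis P3·P0 via (53.33,18.7): [(0, 0) (63.7458, 0) (48.15, 28) (0, 28)]  |A|=1566.5402
3. ⊥bis P3·P1 via (38.29,11.865): [(38.0456, 0) (63.7458, 0) (48.15, 28) (38.6224, 28)]  |A|=493.1888
4. ⊥bis P3·P2 via (31.665,7.13): [(38.0456, 0) (63.7458, 0) (48.15, 28) (38.6224, 28)]  |A|=493.1888
5. ⊥bis P3·P4 via (37.52,15.825): [(38.3869, 16.5677) (38.0456, 0) (63.7458, 0) (49.3065, 25.9236)]  |A|=421.9804
6. ⊥bis P3·P5 via (37.715,7.445): [(38.3869, 16.5677) (38.1917, 7.0907) (47.7296, 0) (63.7458, 0) (49.3065, 25.9236)]  |A|=387.6474
7. ⊥bis P3·P6 via (35.91,11.07): [(38.3869, 16.5677) (38.1917, 7.0907) (47.7296, 0) (63.7458, 0) (49.3065, 25.9236)]  |A|=387.6474
8. ⊥bis P3·P7 via (21.565,8.605): [(38.3869, 16.5677) (38.1917, 7.0907) (47.7296, 0) (63.7458, 0) (49.3065, 25.9236)]  |A|=387.6474
9. ⊥bis P3·P8 via (38.56,8.735): [(38.3869, 16.5677) (38.2308, 8.9919) (49.7517, 0) (63.7458, 0) (49.3065, 25.9236)]  |A|=369.3501
10. ⊥bis P3·P9 via (47.48,8.245): [(38.3869, 16.5677) (38.2308, 8.9919) (44.9997, 3.7089) (53.2627, 18.8209) (49.3065, 25.9236)]  |A|=186.4309
11. canonical 5-gon: [(38.3869, 16.5677) (38.2308, 8.9919) (44.9997, 3.7089) (53.2627, 18.8209) (49.3065, 25.9236)]
12. shoelace: 186.4309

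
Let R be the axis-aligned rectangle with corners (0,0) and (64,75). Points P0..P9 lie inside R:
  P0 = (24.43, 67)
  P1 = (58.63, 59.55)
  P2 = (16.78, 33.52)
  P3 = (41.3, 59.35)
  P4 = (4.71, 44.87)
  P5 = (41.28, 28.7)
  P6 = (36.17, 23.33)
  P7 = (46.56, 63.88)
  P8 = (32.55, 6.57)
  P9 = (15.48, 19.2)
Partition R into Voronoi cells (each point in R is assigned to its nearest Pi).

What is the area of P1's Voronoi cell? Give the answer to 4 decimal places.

Area of P1's cell: 411.3416

1. box [0,64]×[0,75]: [(0, 0) (64, 0) (64, 75) (0, 75)]
2. ⊥bis P1·P0 via (41.53,63.275): [(27.7464, 0) (64, 0) (64, 75) (44.0841, 75)]  |A|=2106.3547
3. ⊥bis P1·P2 via (37.705,46.535): [(37.8371, 46.3225) (64, 4.2589) (64, 75) (44.0841, 75)]  |A|=1210.9623
4. ⊥bis P1·P3 via (49.965,59.45): [(50.3486, 26.207) (64, 4.2589) (64, 75) (49.7855, 75)]  |A|=829.6383
5. ⊥bis P1·P4 via (31.67,52.21): [(50.3486, 26.207) (64, 4.2589) (64, 75) (49.7855, 75)]  |A|=829.6383
6. ⊥bis P1·P5 via (49.955,44.125): [(50.1431, 44.0192) (64, 36.2261) (64, 75) (49.7855, 75)]  |A|=488.8308
7. ⊥bis P1·P6 via (47.4,41.44): [(50.1431, 44.0192) (64, 36.2261) (64, 75) (49.7855, 75)]  |A|=488.8308
8. ⊥bis P1·P7 via (52.595,61.715): [(50.0216, 54.5417) (50.1431, 44.0192) (64, 36.2261) (64, 75) (57.3609, 75)]  |A|=411.3416
9. ⊥bis P1·P8 via (45.59,33.06): [(50.0216, 54.5417) (50.1431, 44.0192) (64, 36.2261) (64, 75) (57.3609, 75)]  |A|=411.3416
10. ⊥bis P1·P9 via (37.055,39.375): [(50.0216, 54.5417) (50.1431, 44.0192) (64, 36.2261) (64, 75) (57.3609, 75)]  |A|=411.3416
11. canonical 5-gon: [(50.0216, 54.5417) (50.1431, 44.0192) (64, 36.2261) (64, 75) (57.3609, 75)]
12. shoelace: 411.3416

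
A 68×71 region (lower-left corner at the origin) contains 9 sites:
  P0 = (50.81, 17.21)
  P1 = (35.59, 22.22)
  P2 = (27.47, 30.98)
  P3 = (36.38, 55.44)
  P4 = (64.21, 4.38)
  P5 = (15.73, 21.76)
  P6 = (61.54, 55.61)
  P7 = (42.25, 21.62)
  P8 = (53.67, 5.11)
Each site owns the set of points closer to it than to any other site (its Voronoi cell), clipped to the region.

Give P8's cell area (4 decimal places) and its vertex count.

1. box [0,68]×[0,71]: [(0, 0) (68, 0) (68, 71) (0, 71)]
2. ⊥bis P8·P0 via (52.24,11.16): [(5.0246, 0) (68, 0) (68, 14.8851)]  |A|=468.6972
3. ⊥bis P8·P1 via (44.63,13.665): [(39.3837, 8.1212) (31.6981, 0) (68, 0) (68, 14.8851)]  |A|=360.3863
4. ⊥bis P8·P2 via (40.57,18.045): [(39.3837, 8.1212) (31.6981, 0) (68, 0) (68, 14.8851)]  |A|=360.3863
5. ⊥bis P8·P3 via (45.025,30.275): [(39.3837, 8.1212) (31.6981, 0) (68, 0) (68, 14.8851)]  |A|=360.3863
6. ⊥bis P8·P4 via (58.94,4.745): [(59.5032, 12.8768) (39.3837, 8.1212) (31.6981, 0) (58.6114, 0)]  |A|=236.7009
7. ⊥bis P8·P5 via (34.7,13.435): [(59.5032, 12.8768) (39.3837, 8.1212) (31.6981, 0) (58.6114, 0)]  |A|=236.7009
8. ⊥bis P8·P6 via (57.605,30.36): [(59.5032, 12.8768) (39.3837, 8.1212) (31.6981, 0) (58.6114, 0)]  |A|=236.7009
9. ⊥bis P8·P7 via (47.96,13.365): [(59.5032, 12.8768) (40.8957, 8.4786) (37.4973, 6.1279) (31.6981, 0) (58.6114, 0)]  |A|=235.531
10. canonical 5-gon: [(59.5032, 12.8768) (40.8957, 8.4786) (37.4973, 6.1279) (31.6981, 0) (58.6114, 0)]
11. shoelace: 235.531

Area of P8's cell: 235.5310 (5 vertices)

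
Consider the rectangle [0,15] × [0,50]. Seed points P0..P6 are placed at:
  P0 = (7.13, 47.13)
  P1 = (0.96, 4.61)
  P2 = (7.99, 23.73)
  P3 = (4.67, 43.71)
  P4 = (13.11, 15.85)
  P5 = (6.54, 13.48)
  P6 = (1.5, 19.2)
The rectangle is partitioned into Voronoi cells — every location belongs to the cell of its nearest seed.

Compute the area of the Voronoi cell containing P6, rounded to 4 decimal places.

Area of P6's cell: 51.6836

1. box [0,15]×[0,50]: [(0, 0) (15, 0) (15, 50) (0, 50)]
2. ⊥bis P6·P0 via (4.315,33.165): [(0, 34.0348) (0, 0) (15, 0) (15, 31.0112)]  |A|=487.8447
3. ⊥bis P6·P1 via (1.23,11.905): [(0, 34.0348) (0, 11.9505) (15, 11.3953) (15, 31.0112)]  |A|=312.7507
4. ⊥bis P6·P2 via (4.745,21.465): [(0, 28.263) (0, 11.9505) (11.688, 11.5179)]  |A|=95.3304
5. ⊥bis P6·P3 via (3.085,31.455): [(0, 28.263) (0, 11.9505) (11.688, 11.5179)]  |A|=95.3304
6. ⊥bis P6·P4 via (7.305,17.525): [(7.3606, 17.7177) (0, 28.263) (0, 11.9505) (5.6363, 11.7419)]  |A|=77.0555
7. ⊥bis P6·P5 via (4.02,16.34): [(6.6839, 18.6872) (0, 28.263) (0, 12.7979)]  |A|=51.6836
8. canonical 3-gon: [(6.6839, 18.6872) (0, 28.263) (0, 12.7979)]
9. shoelace: 51.6836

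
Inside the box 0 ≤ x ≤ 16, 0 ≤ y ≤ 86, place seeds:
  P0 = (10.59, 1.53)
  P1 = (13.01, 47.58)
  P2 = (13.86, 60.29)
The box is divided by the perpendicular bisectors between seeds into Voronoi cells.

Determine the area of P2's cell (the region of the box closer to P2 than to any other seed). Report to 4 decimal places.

Area of P2's cell: 507.2244

1. box [0,16]×[0,86]: [(0, 0) (16, 0) (16, 86) (0, 86)]
2. ⊥bis P2·P0 via (12.225,30.91): [(0, 31.5903) (16, 30.6999) (16, 86) (0, 86)]  |A|=877.6781
3. ⊥bis P2·P1 via (13.435,53.935): [(0, 54.8335) (16, 53.7635) (16, 86) (0, 86)]  |A|=507.2244
4. canonical 4-gon: [(0, 54.8335) (16, 53.7635) (16, 86) (0, 86)]
5. shoelace: 507.2244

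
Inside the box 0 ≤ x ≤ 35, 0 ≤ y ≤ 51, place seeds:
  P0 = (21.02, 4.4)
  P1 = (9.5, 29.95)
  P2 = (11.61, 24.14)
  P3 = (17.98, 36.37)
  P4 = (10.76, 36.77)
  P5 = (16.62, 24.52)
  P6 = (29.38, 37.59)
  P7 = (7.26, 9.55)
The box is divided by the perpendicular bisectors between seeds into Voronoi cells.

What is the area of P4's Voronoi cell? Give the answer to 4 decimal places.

1. box [0,35]×[0,51]: [(0, 0) (35, 0) (35, 51) (0, 51)]
2. ⊥bis P4·P0 via (15.89,20.585): [(0, 15.5485) (35, 26.6421) (35, 51) (0, 51)]  |A|=1046.6643
3. ⊥bis P4·P1 via (10.13,33.36): [(0, 35.2315) (35, 28.7652) (35, 51) (0, 51)]  |A|=665.0565
4. ⊥bis P4·P2 via (11.185,30.455): [(0, 35.2315) (21.9371, 31.1786) (35, 32.0578) (35, 51) (0, 51)]  |A|=643.5517
5. ⊥bis P4·P3 via (14.37,36.57): [(0, 35.2315) (14.151, 32.6171) (15.1694, 51) (0, 51)]  |A|=250.999
6. ⊥bis P4·P5 via (13.69,30.645): [(0, 35.2315) (14.151, 32.6171) (15.1694, 51) (0, 51)]  |A|=250.999
7. ⊥bis P4·P6 via (20.07,37.18): [(0, 35.2315) (14.151, 32.6171) (15.1694, 51) (0, 51)]  |A|=250.999
8. ⊥bis P4·P7 via (9.01,23.16): [(0, 35.2315) (14.151, 32.6171) (15.1694, 51) (0, 51)]  |A|=250.999
9. canonical 4-gon: [(0, 35.2315) (14.151, 32.6171) (15.1694, 51) (0, 51)]
10. shoelace: 250.999

Area of P4's cell: 250.9990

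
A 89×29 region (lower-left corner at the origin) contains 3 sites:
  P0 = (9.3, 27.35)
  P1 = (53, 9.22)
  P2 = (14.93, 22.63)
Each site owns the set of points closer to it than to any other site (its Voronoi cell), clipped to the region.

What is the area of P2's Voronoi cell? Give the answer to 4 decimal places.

1. box [0,89]×[0,29]: [(0, 0) (89, 0) (89, 29) (0, 29)]
2. ⊥bis P2·P0 via (12.115,24.99): [(0, 10.5393) (0, 0) (89, 0) (89, 29) (15.4768, 29)]  |A|=2438.143
3. ⊥bis P2·P1 via (33.965,15.925): [(0, 10.5393) (0, 0) (28.3555, 0) (38.5706, 29) (15.4768, 29)]  |A|=827.5715
4. canonical 5-gon: [(0, 10.5393) (0, 0) (28.3555, 0) (38.5706, 29) (15.4768, 29)]
5. shoelace: 827.5715

Area of P2's cell: 827.5715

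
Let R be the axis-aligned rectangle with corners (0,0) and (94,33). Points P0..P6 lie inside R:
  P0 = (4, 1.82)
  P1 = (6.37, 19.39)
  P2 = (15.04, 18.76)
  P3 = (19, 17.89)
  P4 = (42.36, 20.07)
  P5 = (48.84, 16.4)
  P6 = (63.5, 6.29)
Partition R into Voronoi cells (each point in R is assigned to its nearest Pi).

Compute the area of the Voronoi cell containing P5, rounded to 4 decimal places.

1. box [0,94]×[0,33]: [(0, 0) (94, 0) (94, 33) (0, 33)]
2. ⊥bis P5·P0 via (26.42,9.11): [(29.3822, 0) (94, 0) (94, 33) (18.652, 33)]  |A|=2309.4358
3. ⊥bis P5·P1 via (27.605,17.895): [(26.8857, 7.6778) (29.3822, 0) (94, 0) (94, 33) (28.6684, 33)]  |A|=2182.6171
4. ⊥bis P5·P2 via (31.94,17.58): [(30.7125, 0) (94, 0) (94, 33) (33.0167, 33)]  |A|=2050.4685
5. ⊥bis P5·P3 via (33.92,17.145): [(33.0639, 0) (94, 0) (94, 33) (34.7117, 33)]  |A|=1983.7028
6. ⊥bis P5·P4 via (45.6,18.235): [(35.2725, 0) (94, 0) (94, 33) (53.9623, 33)]  |A|=1629.6268
7. ⊥bis P5·P6 via (56.17,11.345): [(35.2725, 0) (48.3461, 0) (71.104, 33) (53.9623, 33)]  |A|=498.5535
8. canonical 4-gon: [(35.2725, 0) (48.3461, 0) (71.104, 33) (53.9623, 33)]
9. shoelace: 498.5535

Area of P5's cell: 498.5535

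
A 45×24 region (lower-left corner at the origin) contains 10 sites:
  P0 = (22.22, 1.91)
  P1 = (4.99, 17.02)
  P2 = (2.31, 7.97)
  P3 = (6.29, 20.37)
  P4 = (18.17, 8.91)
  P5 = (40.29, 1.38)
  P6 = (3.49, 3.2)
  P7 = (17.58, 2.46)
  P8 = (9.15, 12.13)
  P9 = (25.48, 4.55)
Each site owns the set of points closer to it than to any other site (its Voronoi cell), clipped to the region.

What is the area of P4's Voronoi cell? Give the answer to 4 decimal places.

Area of P4's cell: 202.1302

1. box [0,45]×[0,24]: [(0, 0) (45, 0) (45, 24) (0, 24)]
2. ⊥bis P4·P0 via (20.195,5.41): [(0, 0) (10.8444, 0) (45, 19.7615) (45, 24) (0, 24)]  |A|=742.5175
3. ⊥bis P4·P1 via (11.58,12.965): [(3.6023, 0) (10.8444, 0) (45, 19.7615) (45, 24) (18.3701, 24)]  |A|=478.8485
4. ⊥bis P4·P2 via (10.24,8.44): [(10.1131, 10.5811) (10.7402, 0) (10.8444, 0) (45, 19.7615) (45, 24) (18.3701, 24)]  |A|=441.085
5. ⊥bis P4·P3 via (12.23,14.64): [(13.2812, 15.7297) (10.1131, 10.5811) (10.7402, 0) (10.8444, 0) (45, 19.7615) (45, 24) (21.2591, 24)]  |A|=429.1388
6. ⊥bis P4·P5 via (29.23,5.145): [(13.2812, 15.7297) (10.1131, 10.5811) (10.7402, 0) (10.8444, 0) (31.5583, 11.9845) (35.6485, 24) (21.2591, 24)]  |A|=344.4707
7. ⊥bis P4·P6 via (10.83,6.055): [(13.2812, 15.7297) (10.1131, 10.5811) (10.3007, 7.4158) (12.7552, 1.1055) (31.5583, 11.9845) (35.6485, 24) (21.2591, 24)]  |A|=336.699
8. ⊥bis P4·P7 via (17.875,5.685): [(13.2812, 15.7297) (10.1131, 10.5811) (10.3007, 7.4158) (10.7193, 6.3396) (20.2887, 5.4642) (31.5583, 11.9845) (35.6485, 24) (21.2591, 24)]  |A|=312.5468
9. ⊥bis P4·P8 via (13.66,10.52): [(16.8349, 19.4137) (12.1218, 6.2113) (20.2887, 5.4642) (31.5583, 11.9845) (35.6485, 24) (21.2591, 24)]  |A|=282.1792
10. ⊥bis P4·P9 via (21.825,6.73): [(16.8349, 19.4137) (12.1218, 6.2113) (20.2887, 5.4642) (21.4817, 6.1545) (32.1256, 24) (21.2591, 24)]  |A|=202.1302
11. canonical 6-gon: [(16.8349, 19.4137) (12.1218, 6.2113) (20.2887, 5.4642) (21.4817, 6.1545) (32.1256, 24) (21.2591, 24)]
12. shoelace: 202.1302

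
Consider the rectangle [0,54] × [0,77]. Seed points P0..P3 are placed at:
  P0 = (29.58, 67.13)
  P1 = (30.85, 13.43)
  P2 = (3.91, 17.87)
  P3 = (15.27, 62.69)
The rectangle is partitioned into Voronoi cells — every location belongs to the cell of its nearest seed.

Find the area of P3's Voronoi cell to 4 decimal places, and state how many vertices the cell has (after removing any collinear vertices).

Area of P3's cell: 912.7601 (5 vertices)

1. box [0,54]×[0,77]: [(0, 0) (54, 0) (54, 77) (0, 77)]
2. ⊥bis P3·P0 via (22.425,64.91): [(0, 0) (42.5648, 0) (18.6738, 77) (0, 77)]  |A|=2357.6859
3. ⊥bis P3·P1 via (23.06,38.06): [(0, 30.7666) (30.0681, 40.2765) (18.6738, 77) (0, 77)]  |A|=1037.9591
4. ⊥bis P3·P2 via (9.59,40.28): [(0, 42.7107) (20.9642, 37.3971) (30.0681, 40.2765) (18.6738, 77) (0, 77)]  |A|=912.7601
5. canonical 5-gon: [(0, 42.7107) (20.9642, 37.3971) (30.0681, 40.2765) (18.6738, 77) (0, 77)]
6. shoelace: 912.7601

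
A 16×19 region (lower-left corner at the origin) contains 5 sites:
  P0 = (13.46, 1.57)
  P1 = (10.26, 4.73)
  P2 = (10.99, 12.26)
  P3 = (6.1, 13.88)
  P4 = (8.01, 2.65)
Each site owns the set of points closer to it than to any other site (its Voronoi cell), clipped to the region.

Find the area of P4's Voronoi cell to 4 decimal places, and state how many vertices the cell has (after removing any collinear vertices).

1. box [0,16]×[0,19]: [(0, 0) (16, 0) (16, 19) (0, 19)]
2. ⊥bis P4·P0 via (10.735,2.11): [(0, 0) (10.3169, 0) (14.082, 19) (0, 19)]  |A|=231.7894
3. ⊥bis P4·P1 via (9.135,3.69): [(0, 13.5716) (0, 0) (10.3169, 0) (10.7104, 1.9858)]  |A|=82.9225
4. ⊥bis P4·P2 via (9.5,7.455): [(4.1091, 9.1267) (0, 10.4009) (0, 0) (10.3169, 0) (10.7104, 1.9858)]  |A|=76.4081
5. ⊥bis P4·P3 via (7.055,8.265): [(5.1977, 7.9491) (0, 7.0651) (0, 0) (10.3169, 0) (10.7104, 1.9858)]  |A|=66.0131
6. canonical 5-gon: [(5.1977, 7.9491) (0, 7.0651) (0, 0) (10.3169, 0) (10.7104, 1.9858)]
7. shoelace: 66.0131

Area of P4's cell: 66.0131 (5 vertices)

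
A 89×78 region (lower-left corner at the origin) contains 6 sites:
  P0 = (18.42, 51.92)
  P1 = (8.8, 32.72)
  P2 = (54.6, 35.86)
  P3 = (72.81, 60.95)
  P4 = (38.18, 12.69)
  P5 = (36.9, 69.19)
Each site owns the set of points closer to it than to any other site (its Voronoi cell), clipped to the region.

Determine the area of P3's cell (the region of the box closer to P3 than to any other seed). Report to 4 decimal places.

1. box [0,89]×[0,78]: [(0, 0) (89, 0) (89, 78) (0, 78)]
2. ⊥bis P3·P0 via (45.615,56.435): [(54.9845, 0) (89, 0) (89, 78) (42.0347, 78)]  |A|=3158.2501
3. ⊥bis P3·P1 via (40.805,46.835): [(51.0749, 23.5485) (61.4604, 0) (89, 0) (89, 78) (42.0347, 78)]  |A|=3082.0014
4. ⊥bis P3·P2 via (63.705,48.405): [(44.6524, 62.2332) (89, 30.0462) (89, 78) (42.0347, 78)]  |A|=1433.5656
5. ⊥bis P3·P4 via (55.495,36.82): [(44.6524, 62.2332) (89, 30.0462) (89, 78) (42.0347, 78)]  |A|=1433.5656
6. ⊥bis P3·P5 via (54.855,65.07): [(52.8404, 56.2904) (89, 30.0462) (89, 78) (57.822, 78)]  |A|=1205.4265
7. canonical 4-gon: [(52.8404, 56.2904) (89, 30.0462) (89, 78) (57.822, 78)]
8. shoelace: 1205.4265

Area of P3's cell: 1205.4265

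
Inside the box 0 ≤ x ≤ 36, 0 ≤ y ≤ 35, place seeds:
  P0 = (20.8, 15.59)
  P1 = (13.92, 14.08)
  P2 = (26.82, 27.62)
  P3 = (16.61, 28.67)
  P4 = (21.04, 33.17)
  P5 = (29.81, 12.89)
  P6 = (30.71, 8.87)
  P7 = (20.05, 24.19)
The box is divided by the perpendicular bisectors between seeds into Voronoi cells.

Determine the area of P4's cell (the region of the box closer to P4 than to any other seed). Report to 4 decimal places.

Area of P4's cell: 47.0703

1. box [0,36]×[0,35]: [(0, 0) (36, 0) (36, 35) (0, 35)]
2. ⊥bis P4·P0 via (20.92,24.38): [(0, 24.6656) (36, 24.1741) (36, 35) (0, 35)]  |A|=380.8849
3. ⊥bis P4·P1 via (17.48,23.625): [(0, 30.1445) (15.2481, 24.4574) (36, 24.1741) (36, 35) (0, 35)]  |A|=339.1133
4. ⊥bis P4·P2 via (23.93,30.395): [(0, 30.1445) (15.2481, 24.4574) (18.1901, 24.4173) (28.3518, 35) (0, 35)]  |A|=202.2401
5. ⊥bis P4·P3 via (18.825,30.92): [(21.7085, 28.0814) (28.3518, 35) (14.6805, 35)]  |A|=47.2929
6. ⊥bis P4·P5 via (25.425,23.03): [(21.7085, 28.0814) (28.3518, 35) (14.6805, 35)]  |A|=47.2929
7. ⊥bis P4·P6 via (25.875,21.02): [(21.7085, 28.0814) (28.3518, 35) (14.6805, 35)]  |A|=47.2929
8. ⊥bis P4·P7 via (20.545,28.68): [(21.1704, 28.611) (22.1169, 28.5067) (28.3518, 35) (14.6805, 35)]  |A|=47.0703
9. canonical 4-gon: [(21.1704, 28.611) (22.1169, 28.5067) (28.3518, 35) (14.6805, 35)]
10. shoelace: 47.0703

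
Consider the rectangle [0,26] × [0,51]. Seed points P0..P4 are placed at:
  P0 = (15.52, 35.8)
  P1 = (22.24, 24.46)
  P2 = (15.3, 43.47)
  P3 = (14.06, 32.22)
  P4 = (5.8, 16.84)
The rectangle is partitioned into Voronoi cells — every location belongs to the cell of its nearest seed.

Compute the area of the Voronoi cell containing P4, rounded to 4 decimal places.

Area of P4's cell: 463.8468

1. box [0,26]×[0,51]: [(0, 0) (26, 0) (26, 51) (0, 51)]
2. ⊥bis P4·P0 via (10.66,26.32): [(0, 31.7849) (0, 0) (26, 0) (26, 18.4558)]  |A|=653.1299
3. ⊥bis P4·P1 via (14.02,20.65): [(11.6201, 25.8278) (0, 31.7849) (0, 0) (23.5914, 0)]  |A|=489.328
4. ⊥bis P4·P2 via (10.55,30.155): [(11.6201, 25.8278) (0, 31.7849) (0, 0) (23.5914, 0)]  |A|=489.328
5. ⊥bis P4·P3 via (9.93,24.53): [(12.9811, 22.8914) (0, 29.863) (0, 0) (23.5914, 0)]  |A|=463.8468
6. canonical 4-gon: [(12.9811, 22.8914) (0, 29.863) (0, 0) (23.5914, 0)]
7. shoelace: 463.8468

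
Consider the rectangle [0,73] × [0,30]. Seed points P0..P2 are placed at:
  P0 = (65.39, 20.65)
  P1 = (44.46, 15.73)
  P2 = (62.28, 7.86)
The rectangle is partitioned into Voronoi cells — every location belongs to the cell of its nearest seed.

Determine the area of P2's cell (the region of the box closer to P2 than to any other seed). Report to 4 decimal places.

1. box [0,73]×[0,30]: [(0, 0) (73, 0) (73, 30) (0, 30)]
2. ⊥bis P2·P0 via (63.835,14.255): [(0, 29.777) (0, 0) (73, 0) (73, 12.0265)]  |A|=1525.8273
3. ⊥bis P2·P1 via (53.37,11.795): [(55.3659, 16.3143) (48.1609, 0) (73, 0) (73, 12.0265)]  |A|=308.6546
4. canonical 4-gon: [(55.3659, 16.3143) (48.1609, 0) (73, 0) (73, 12.0265)]
5. shoelace: 308.6546

Area of P2's cell: 308.6546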